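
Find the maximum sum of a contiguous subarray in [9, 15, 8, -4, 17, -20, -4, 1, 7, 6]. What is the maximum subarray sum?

Using Kadane's algorithm on [9, 15, 8, -4, 17, -20, -4, 1, 7, 6]:

Scanning through the array:
Position 1 (value 15): max_ending_here = 24, max_so_far = 24
Position 2 (value 8): max_ending_here = 32, max_so_far = 32
Position 3 (value -4): max_ending_here = 28, max_so_far = 32
Position 4 (value 17): max_ending_here = 45, max_so_far = 45
Position 5 (value -20): max_ending_here = 25, max_so_far = 45
Position 6 (value -4): max_ending_here = 21, max_so_far = 45
Position 7 (value 1): max_ending_here = 22, max_so_far = 45
Position 8 (value 7): max_ending_here = 29, max_so_far = 45
Position 9 (value 6): max_ending_here = 35, max_so_far = 45

Maximum subarray: [9, 15, 8, -4, 17]
Maximum sum: 45

The maximum subarray is [9, 15, 8, -4, 17] with sum 45. This subarray runs from index 0 to index 4.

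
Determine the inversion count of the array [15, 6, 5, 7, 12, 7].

Finding inversions in [15, 6, 5, 7, 12, 7]:

(0, 1): arr[0]=15 > arr[1]=6
(0, 2): arr[0]=15 > arr[2]=5
(0, 3): arr[0]=15 > arr[3]=7
(0, 4): arr[0]=15 > arr[4]=12
(0, 5): arr[0]=15 > arr[5]=7
(1, 2): arr[1]=6 > arr[2]=5
(4, 5): arr[4]=12 > arr[5]=7

Total inversions: 7

The array has 7 inversion(s): (0,1), (0,2), (0,3), (0,4), (0,5), (1,2), (4,5). Each pair (i,j) satisfies i < j and arr[i] > arr[j].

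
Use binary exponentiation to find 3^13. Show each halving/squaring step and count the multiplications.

Computing 3^13 by squaring (build up from 3^1; each line after the first costs one multiplication):

3^1 = 3
3^2 = (3^1)^2 = 3^2 = 9
3^3 = 3 * 3^2 = 3 * 9 = 27
3^6 = (3^3)^2 = 27^2 = 729
3^12 = (3^6)^2 = 729^2 = 531441
3^13 = 3 * 3^12 = 3 * 531441 = 1594323

Result: 1594323
Multiplications needed: 5 (5 lines after 3^1)

3^13 = 1594323. Using exponentiation by squaring, this requires 5 multiplications. The key idea: if the exponent is even, square the half-power; if odd, multiply by the base once.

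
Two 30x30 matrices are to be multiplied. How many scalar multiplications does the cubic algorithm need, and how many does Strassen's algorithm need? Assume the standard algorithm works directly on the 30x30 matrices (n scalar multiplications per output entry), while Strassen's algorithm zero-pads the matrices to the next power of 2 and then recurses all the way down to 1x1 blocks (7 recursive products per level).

Matrix multiplication for 30x30 matrices:

Strassen's algorithm requires power-of-2 dimensions. Pad 30x30 to 32x32 (next power of 2).

Standard algorithm: 30^3 = 27000 multiplications
Strassen's algorithm: 7^(log2(32)) = 7^5 = 16807 multiplications
Savings: 27000 - 16807 = 10193 multiplications

Standard: 27000 multiplications (30^3). Strassen: 16807 multiplications (7^5, after padding to 32x32). Strassen reduces 8 recursive multiplications to 7 at each level.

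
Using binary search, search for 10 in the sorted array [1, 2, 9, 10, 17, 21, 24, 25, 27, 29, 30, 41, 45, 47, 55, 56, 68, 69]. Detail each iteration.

Binary search for 10 in [1, 2, 9, 10, 17, 21, 24, 25, 27, 29, 30, 41, 45, 47, 55, 56, 68, 69]:

lo=0, hi=17, mid=8, arr[mid]=27 -> 27 > 10, search left half
lo=0, hi=7, mid=3, arr[mid]=10 -> Found target at index 3!

Binary search finds 10 at index 3 after 2 comparisons. The search repeatedly halves the search space by comparing with the middle element.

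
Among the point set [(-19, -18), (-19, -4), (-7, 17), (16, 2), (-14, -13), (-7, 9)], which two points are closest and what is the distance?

Computing all pairwise distances among 6 points:

d((-19, -18), (-19, -4)) = 14.0
d((-19, -18), (-7, 17)) = 37.0
d((-19, -18), (16, 2)) = 40.3113
d((-19, -18), (-14, -13)) = 7.0711 <-- minimum
d((-19, -18), (-7, 9)) = 29.5466
d((-19, -4), (-7, 17)) = 24.1868
d((-19, -4), (16, 2)) = 35.5106
d((-19, -4), (-14, -13)) = 10.2956
d((-19, -4), (-7, 9)) = 17.6918
d((-7, 17), (16, 2)) = 27.4591
d((-7, 17), (-14, -13)) = 30.8058
d((-7, 17), (-7, 9)) = 8.0
d((16, 2), (-14, -13)) = 33.541
d((16, 2), (-7, 9)) = 24.0416
d((-14, -13), (-7, 9)) = 23.0868

Closest pair: (-19, -18) and (-14, -13) with distance 7.0711

The closest pair is (-19, -18) and (-14, -13) with Euclidean distance 7.0711. For 6 points, brute-force pairwise comparison is shown above. For large n, the divide-and-conquer algorithm (sort by x, recurse on halves, check the dividing strip) achieves O(n log n).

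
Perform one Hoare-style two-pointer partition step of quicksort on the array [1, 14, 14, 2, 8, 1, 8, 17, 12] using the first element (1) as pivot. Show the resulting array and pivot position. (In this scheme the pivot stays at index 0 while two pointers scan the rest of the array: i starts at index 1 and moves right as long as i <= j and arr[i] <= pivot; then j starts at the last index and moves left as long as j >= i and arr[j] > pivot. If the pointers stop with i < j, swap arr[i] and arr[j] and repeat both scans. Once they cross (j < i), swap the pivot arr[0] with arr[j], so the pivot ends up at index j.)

Hoare-style two-pointer partition with pivot = 1:

Initial array: [1, 14, 14, 2, 8, 1, 8, 17, 12]

Pointers start at i = 1, j = 8.
i stops at index 1 (arr[1]=14 > 1), j stops at index 5 (arr[5]=1 <= 1): swap arr[1] and arr[5], array becomes [1, 1, 14, 2, 8, 14, 8, 17, 12]
i ends at 2, j ends at 1: the pointers have crossed (j < i), so scanning stops.

Swap pivot arr[0] with arr[1] to place pivot at position 1: [1, 1, 14, 2, 8, 14, 8, 17, 12]
Pivot position: 1

After partitioning with pivot 1, the array becomes [1, 1, 14, 2, 8, 14, 8, 17, 12]. The pivot is placed at index 1. All elements to the left of the pivot are <= 1, and all elements to the right are > 1.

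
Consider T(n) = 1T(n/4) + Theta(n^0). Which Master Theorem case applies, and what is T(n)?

Master Theorem for T(n) = 1T(n/4) + O(n^0):

a = 1, b = 4, c = 0
log_b(a) = log_4(1) = 0.0000

Case 2: c = 0 = log_4(1) = 0.0000
T(n) = O(n^0 log n) = O(log n)

For T(n) = 1T(n/4) + O(n^0): log_4(1) = 0.0000. This is Case 2 of the Master Theorem (c = log_b(a), equal work at all levels), giving O(log n).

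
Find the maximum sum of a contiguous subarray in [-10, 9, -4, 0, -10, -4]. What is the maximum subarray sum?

Using Kadane's algorithm on [-10, 9, -4, 0, -10, -4]:

Scanning through the array:
Position 1 (value 9): max_ending_here = 9, max_so_far = 9
Position 2 (value -4): max_ending_here = 5, max_so_far = 9
Position 3 (value 0): max_ending_here = 5, max_so_far = 9
Position 4 (value -10): max_ending_here = -5, max_so_far = 9
Position 5 (value -4): max_ending_here = -4, max_so_far = 9

Maximum subarray: [9]
Maximum sum: 9

The maximum subarray is [9] with sum 9. This subarray runs from index 1 to index 1.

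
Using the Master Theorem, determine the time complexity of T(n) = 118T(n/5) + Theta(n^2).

Master Theorem for T(n) = 118T(n/5) + O(n^2):

a = 118, b = 5, c = 2
log_b(a) = log_5(118) = 2.9642

Case 1: c = 2 < log_5(118) = 2.9642
T(n) = O(n^(log_5 118))

For T(n) = 118T(n/5) + O(n^2): log_5(118) = 2.9642. This is Case 1 of the Master Theorem (c < log_b(a), work dominated by leaves), giving O(n^(log_5 118)).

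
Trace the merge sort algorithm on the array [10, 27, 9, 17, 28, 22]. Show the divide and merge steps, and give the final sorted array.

Merge sort trace:

Split: [10, 27, 9, 17, 28, 22] -> [10, 27, 9] and [17, 28, 22]
  Split: [10, 27, 9] -> [10] and [27, 9]
    Split: [27, 9] -> [27] and [9]
    Merge: [27] + [9] -> [9, 27]
  Merge: [10] + [9, 27] -> [9, 10, 27]
  Split: [17, 28, 22] -> [17] and [28, 22]
    Split: [28, 22] -> [28] and [22]
    Merge: [28] + [22] -> [22, 28]
  Merge: [17] + [22, 28] -> [17, 22, 28]
Merge: [9, 10, 27] + [17, 22, 28] -> [9, 10, 17, 22, 27, 28]

Final sorted array: [9, 10, 17, 22, 27, 28]

The merge sort proceeds by recursively splitting the array and merging sorted halves.
After all merges, the sorted array is [9, 10, 17, 22, 27, 28].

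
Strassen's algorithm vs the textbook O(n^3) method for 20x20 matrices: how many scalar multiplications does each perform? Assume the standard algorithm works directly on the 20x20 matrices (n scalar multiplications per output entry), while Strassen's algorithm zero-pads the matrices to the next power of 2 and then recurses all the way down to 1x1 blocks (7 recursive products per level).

Matrix multiplication for 20x20 matrices:

Strassen's algorithm requires power-of-2 dimensions. Pad 20x20 to 32x32 (next power of 2).

Standard algorithm: 20^3 = 8000 multiplications
Strassen's algorithm: 7^(log2(32)) = 7^5 = 16807 multiplications
Difference: 8000 - 16807 = -8807 (Strassen uses MORE here due to padding overhead — for small or just-over-power-of-2 n, padding can outweigh the per-level savings)

Standard: 8000 multiplications (20^3). Strassen: 16807 multiplications (7^5, after padding to 32x32). Strassen reduces 8 recursive multiplications to 7 at each level.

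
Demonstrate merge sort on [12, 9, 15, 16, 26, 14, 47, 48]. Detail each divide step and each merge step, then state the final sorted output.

Merge sort trace:

Split: [12, 9, 15, 16, 26, 14, 47, 48] -> [12, 9, 15, 16] and [26, 14, 47, 48]
  Split: [12, 9, 15, 16] -> [12, 9] and [15, 16]
    Split: [12, 9] -> [12] and [9]
    Merge: [12] + [9] -> [9, 12]
    Split: [15, 16] -> [15] and [16]
    Merge: [15] + [16] -> [15, 16]
  Merge: [9, 12] + [15, 16] -> [9, 12, 15, 16]
  Split: [26, 14, 47, 48] -> [26, 14] and [47, 48]
    Split: [26, 14] -> [26] and [14]
    Merge: [26] + [14] -> [14, 26]
    Split: [47, 48] -> [47] and [48]
    Merge: [47] + [48] -> [47, 48]
  Merge: [14, 26] + [47, 48] -> [14, 26, 47, 48]
Merge: [9, 12, 15, 16] + [14, 26, 47, 48] -> [9, 12, 14, 15, 16, 26, 47, 48]

Final sorted array: [9, 12, 14, 15, 16, 26, 47, 48]

The merge sort proceeds by recursively splitting the array and merging sorted halves.
After all merges, the sorted array is [9, 12, 14, 15, 16, 26, 47, 48].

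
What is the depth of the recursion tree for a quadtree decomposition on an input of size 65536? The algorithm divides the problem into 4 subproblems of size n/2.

For divide and conquer with division factor 2:

Problem sizes at each level:
Level 0: 65536
Level 1: 32768
Level 2: 16384
Level 3: 8192
Level 4: 4096
Level 5: 2048
Level 6: 1024
Level 7: 512
Level 8: 256
Level 9: 128
Level 10: 64
Level 11: 32
Level 12: 16
Level 13: 8
Level 14: 4
Level 15: 2
Level 16: 1

The root is level 0 and the size-1 base case is level 16 (the tree spans levels 0 through 16, i.e. 17 levels counting the root), so the depth is the number of divisions: log_2(65536) = 16

The recursion tree depth is log_2(65536) = 16. At each level, the problem size is divided by 2, so it takes 16 divisions to reduce to a base case of size 1. The algorithm makes 4 recursive calls at each level.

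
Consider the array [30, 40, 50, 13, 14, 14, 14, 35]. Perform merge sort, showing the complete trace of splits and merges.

Merge sort trace:

Split: [30, 40, 50, 13, 14, 14, 14, 35] -> [30, 40, 50, 13] and [14, 14, 14, 35]
  Split: [30, 40, 50, 13] -> [30, 40] and [50, 13]
    Split: [30, 40] -> [30] and [40]
    Merge: [30] + [40] -> [30, 40]
    Split: [50, 13] -> [50] and [13]
    Merge: [50] + [13] -> [13, 50]
  Merge: [30, 40] + [13, 50] -> [13, 30, 40, 50]
  Split: [14, 14, 14, 35] -> [14, 14] and [14, 35]
    Split: [14, 14] -> [14] and [14]
    Merge: [14] + [14] -> [14, 14]
    Split: [14, 35] -> [14] and [35]
    Merge: [14] + [35] -> [14, 35]
  Merge: [14, 14] + [14, 35] -> [14, 14, 14, 35]
Merge: [13, 30, 40, 50] + [14, 14, 14, 35] -> [13, 14, 14, 14, 30, 35, 40, 50]

Final sorted array: [13, 14, 14, 14, 30, 35, 40, 50]

The merge sort proceeds by recursively splitting the array and merging sorted halves.
After all merges, the sorted array is [13, 14, 14, 14, 30, 35, 40, 50].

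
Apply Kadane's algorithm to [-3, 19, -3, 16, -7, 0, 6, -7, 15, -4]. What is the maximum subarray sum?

Using Kadane's algorithm on [-3, 19, -3, 16, -7, 0, 6, -7, 15, -4]:

Scanning through the array:
Position 1 (value 19): max_ending_here = 19, max_so_far = 19
Position 2 (value -3): max_ending_here = 16, max_so_far = 19
Position 3 (value 16): max_ending_here = 32, max_so_far = 32
Position 4 (value -7): max_ending_here = 25, max_so_far = 32
Position 5 (value 0): max_ending_here = 25, max_so_far = 32
Position 6 (value 6): max_ending_here = 31, max_so_far = 32
Position 7 (value -7): max_ending_here = 24, max_so_far = 32
Position 8 (value 15): max_ending_here = 39, max_so_far = 39
Position 9 (value -4): max_ending_here = 35, max_so_far = 39

Maximum subarray: [19, -3, 16, -7, 0, 6, -7, 15]
Maximum sum: 39

The maximum subarray is [19, -3, 16, -7, 0, 6, -7, 15] with sum 39. This subarray runs from index 1 to index 8.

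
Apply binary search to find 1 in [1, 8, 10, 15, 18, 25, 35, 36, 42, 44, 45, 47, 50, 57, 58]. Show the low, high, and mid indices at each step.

Binary search for 1 in [1, 8, 10, 15, 18, 25, 35, 36, 42, 44, 45, 47, 50, 57, 58]:

lo=0, hi=14, mid=7, arr[mid]=36 -> 36 > 1, search left half
lo=0, hi=6, mid=3, arr[mid]=15 -> 15 > 1, search left half
lo=0, hi=2, mid=1, arr[mid]=8 -> 8 > 1, search left half
lo=0, hi=0, mid=0, arr[mid]=1 -> Found target at index 0!

Binary search finds 1 at index 0 after 4 comparisons. The search repeatedly halves the search space by comparing with the middle element.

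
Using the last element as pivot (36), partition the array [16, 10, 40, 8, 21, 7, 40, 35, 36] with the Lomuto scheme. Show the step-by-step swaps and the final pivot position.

Lomuto partition with pivot = 36:

Initial array: [16, 10, 40, 8, 21, 7, 40, 35, 36]

arr[0]=16 <= 36: swap with position 0, array becomes [16, 10, 40, 8, 21, 7, 40, 35, 36]
arr[1]=10 <= 36: swap with position 1, array becomes [16, 10, 40, 8, 21, 7, 40, 35, 36]
arr[2]=40 > 36: no swap
arr[3]=8 <= 36: swap with position 2, array becomes [16, 10, 8, 40, 21, 7, 40, 35, 36]
arr[4]=21 <= 36: swap with position 3, array becomes [16, 10, 8, 21, 40, 7, 40, 35, 36]
arr[5]=7 <= 36: swap with position 4, array becomes [16, 10, 8, 21, 7, 40, 40, 35, 36]
arr[6]=40 > 36: no swap
arr[7]=35 <= 36: swap with position 5, array becomes [16, 10, 8, 21, 7, 35, 40, 40, 36]

Place pivot at position 6: [16, 10, 8, 21, 7, 35, 36, 40, 40]
Pivot position: 6

After partitioning with pivot 36, the array becomes [16, 10, 8, 21, 7, 35, 36, 40, 40]. The pivot is placed at index 6. All elements to the left of the pivot are <= 36, and all elements to the right are > 36.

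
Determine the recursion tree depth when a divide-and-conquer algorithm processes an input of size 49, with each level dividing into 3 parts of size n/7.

For divide and conquer with division factor 7:

Problem sizes at each level:
Level 0: 49
Level 1: 7
Level 2: 1

The root is level 0 and the size-1 base case is level 2 (the tree spans levels 0 through 2, i.e. 3 levels counting the root), so the depth is the number of divisions: log_7(49) = 2

The recursion tree depth is log_7(49) = 2. At each level, the problem size is divided by 7, so it takes 2 divisions to reduce to a base case of size 1. The algorithm makes 3 recursive calls at each level.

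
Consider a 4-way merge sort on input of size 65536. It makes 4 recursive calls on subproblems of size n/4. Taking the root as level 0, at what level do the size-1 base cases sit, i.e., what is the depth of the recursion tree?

For divide and conquer with division factor 4:

Problem sizes at each level:
Level 0: 65536
Level 1: 16384
Level 2: 4096
Level 3: 1024
Level 4: 256
Level 5: 64
Level 6: 16
Level 7: 4
Level 8: 1

The root is level 0 and the size-1 base case is level 8 (the tree spans levels 0 through 8, i.e. 9 levels counting the root), so the depth is the number of divisions: log_4(65536) = 8

The recursion tree depth is log_4(65536) = 8. At each level, the problem size is divided by 4, so it takes 8 divisions to reduce to a base case of size 1. The algorithm makes 4 recursive calls at each level.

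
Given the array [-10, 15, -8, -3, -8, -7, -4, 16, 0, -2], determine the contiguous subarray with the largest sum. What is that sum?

Using Kadane's algorithm on [-10, 15, -8, -3, -8, -7, -4, 16, 0, -2]:

Scanning through the array:
Position 1 (value 15): max_ending_here = 15, max_so_far = 15
Position 2 (value -8): max_ending_here = 7, max_so_far = 15
Position 3 (value -3): max_ending_here = 4, max_so_far = 15
Position 4 (value -8): max_ending_here = -4, max_so_far = 15
Position 5 (value -7): max_ending_here = -7, max_so_far = 15
Position 6 (value -4): max_ending_here = -4, max_so_far = 15
Position 7 (value 16): max_ending_here = 16, max_so_far = 16
Position 8 (value 0): max_ending_here = 16, max_so_far = 16
Position 9 (value -2): max_ending_here = 14, max_so_far = 16

Maximum subarray: [16]
Maximum sum: 16

The maximum subarray is [16] with sum 16. This subarray runs from index 7 to index 7.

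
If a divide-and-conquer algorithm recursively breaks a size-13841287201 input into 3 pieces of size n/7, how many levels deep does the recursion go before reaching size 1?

For divide and conquer with division factor 7:

Problem sizes at each level:
Level 0: 13841287201
Level 1: 1977326743
Level 2: 282475249
Level 3: 40353607
Level 4: 5764801
Level 5: 823543
Level 6: 117649
Level 7: 16807
Level 8: 2401
Level 9: 343
Level 10: 49
Level 11: 7
Level 12: 1

The root is level 0 and the size-1 base case is level 12 (the tree spans levels 0 through 12, i.e. 13 levels counting the root), so the depth is the number of divisions: log_7(13841287201) = 12

The recursion tree depth is log_7(13841287201) = 12. At each level, the problem size is divided by 7, so it takes 12 divisions to reduce to a base case of size 1. The algorithm makes 3 recursive calls at each level.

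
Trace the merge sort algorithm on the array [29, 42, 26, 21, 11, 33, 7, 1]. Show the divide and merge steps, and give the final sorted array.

Merge sort trace:

Split: [29, 42, 26, 21, 11, 33, 7, 1] -> [29, 42, 26, 21] and [11, 33, 7, 1]
  Split: [29, 42, 26, 21] -> [29, 42] and [26, 21]
    Split: [29, 42] -> [29] and [42]
    Merge: [29] + [42] -> [29, 42]
    Split: [26, 21] -> [26] and [21]
    Merge: [26] + [21] -> [21, 26]
  Merge: [29, 42] + [21, 26] -> [21, 26, 29, 42]
  Split: [11, 33, 7, 1] -> [11, 33] and [7, 1]
    Split: [11, 33] -> [11] and [33]
    Merge: [11] + [33] -> [11, 33]
    Split: [7, 1] -> [7] and [1]
    Merge: [7] + [1] -> [1, 7]
  Merge: [11, 33] + [1, 7] -> [1, 7, 11, 33]
Merge: [21, 26, 29, 42] + [1, 7, 11, 33] -> [1, 7, 11, 21, 26, 29, 33, 42]

Final sorted array: [1, 7, 11, 21, 26, 29, 33, 42]

The merge sort proceeds by recursively splitting the array and merging sorted halves.
After all merges, the sorted array is [1, 7, 11, 21, 26, 29, 33, 42].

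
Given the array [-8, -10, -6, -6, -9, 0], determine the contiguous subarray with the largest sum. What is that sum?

Using Kadane's algorithm on [-8, -10, -6, -6, -9, 0]:

Scanning through the array:
Position 1 (value -10): max_ending_here = -10, max_so_far = -8
Position 2 (value -6): max_ending_here = -6, max_so_far = -6
Position 3 (value -6): max_ending_here = -6, max_so_far = -6
Position 4 (value -9): max_ending_here = -9, max_so_far = -6
Position 5 (value 0): max_ending_here = 0, max_so_far = 0

Maximum subarray: [0]
Maximum sum: 0

The maximum subarray is [0] with sum 0. This subarray runs from index 5 to index 5.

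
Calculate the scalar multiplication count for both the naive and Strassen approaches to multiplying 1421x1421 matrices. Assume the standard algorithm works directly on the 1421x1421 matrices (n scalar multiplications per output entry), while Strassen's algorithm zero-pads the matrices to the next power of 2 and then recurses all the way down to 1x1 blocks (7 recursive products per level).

Matrix multiplication for 1421x1421 matrices:

Strassen's algorithm requires power-of-2 dimensions. Pad 1421x1421 to 2048x2048 (next power of 2).

Standard algorithm: 1421^3 = 2869341461 multiplications
Strassen's algorithm: 7^(log2(2048)) = 7^11 = 1977326743 multiplications
Savings: 2869341461 - 1977326743 = 892014718 multiplications

Standard: 2869341461 multiplications (1421^3). Strassen: 1977326743 multiplications (7^11, after padding to 2048x2048). Strassen reduces 8 recursive multiplications to 7 at each level.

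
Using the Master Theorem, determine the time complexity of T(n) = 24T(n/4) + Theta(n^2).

Master Theorem for T(n) = 24T(n/4) + O(n^2):

a = 24, b = 4, c = 2
log_b(a) = log_4(24) = 2.2925

Case 1: c = 2 < log_4(24) = 2.2925
T(n) = O(n^(log_4 24))

For T(n) = 24T(n/4) + O(n^2): log_4(24) = 2.2925. This is Case 1 of the Master Theorem (c < log_b(a), work dominated by leaves), giving O(n^(log_4 24)).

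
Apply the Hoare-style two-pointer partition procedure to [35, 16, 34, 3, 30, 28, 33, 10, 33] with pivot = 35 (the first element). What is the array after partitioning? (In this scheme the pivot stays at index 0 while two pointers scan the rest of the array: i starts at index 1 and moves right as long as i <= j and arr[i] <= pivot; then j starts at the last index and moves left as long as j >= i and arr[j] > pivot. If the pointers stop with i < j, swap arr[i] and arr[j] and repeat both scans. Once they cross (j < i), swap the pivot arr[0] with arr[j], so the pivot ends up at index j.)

Hoare-style two-pointer partition with pivot = 35:

Initial array: [35, 16, 34, 3, 30, 28, 33, 10, 33]

Pointers start at i = 1, j = 8.
i ends at 9, j ends at 8: the pointers have crossed (j < i), so scanning stops.

Swap pivot arr[0] with arr[8] to place pivot at position 8: [33, 16, 34, 3, 30, 28, 33, 10, 35]
Pivot position: 8

After partitioning with pivot 35, the array becomes [33, 16, 34, 3, 30, 28, 33, 10, 35]. The pivot is placed at index 8. All elements to the left of the pivot are <= 35, and all elements to the right are > 35.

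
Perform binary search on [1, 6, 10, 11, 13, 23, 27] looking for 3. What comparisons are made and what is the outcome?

Binary search for 3 in [1, 6, 10, 11, 13, 23, 27]:

lo=0, hi=6, mid=3, arr[mid]=11 -> 11 > 3, search left half
lo=0, hi=2, mid=1, arr[mid]=6 -> 6 > 3, search left half
lo=0, hi=0, mid=0, arr[mid]=1 -> 1 < 3, search right half
lo=1 > hi=0, target 3 not found

Binary search determines that 3 is not in the array after 3 comparisons. The search space was exhausted without finding the target.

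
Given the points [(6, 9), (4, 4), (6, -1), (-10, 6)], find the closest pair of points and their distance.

Computing all pairwise distances among 4 points:

d((6, 9), (4, 4)) = 5.3852 <-- minimum
d((6, 9), (6, -1)) = 10.0
d((6, 9), (-10, 6)) = 16.2788
d((4, 4), (6, -1)) = 5.3852 <-- minimum
d((4, 4), (-10, 6)) = 14.1421
d((6, -1), (-10, 6)) = 17.4642

Minimum distance: 5.3852 (tie among 2 pairs: (6, 9) and (4, 4); (4, 4) and (6, -1))

The minimum Euclidean distance is 5.3852. There is a tie: 2 pairs achieve this minimum — (6, 9) and (4, 4); (4, 4) and (6, -1). Any of these is a valid closest pair. For 4 points, brute-force pairwise comparison is shown above. For large n, the divide-and-conquer algorithm (sort by x, recurse on halves, check the dividing strip) achieves O(n log n).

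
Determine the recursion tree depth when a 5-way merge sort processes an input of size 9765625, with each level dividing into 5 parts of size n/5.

For divide and conquer with division factor 5:

Problem sizes at each level:
Level 0: 9765625
Level 1: 1953125
Level 2: 390625
Level 3: 78125
Level 4: 15625
Level 5: 3125
Level 6: 625
Level 7: 125
Level 8: 25
Level 9: 5
Level 10: 1

The root is level 0 and the size-1 base case is level 10 (the tree spans levels 0 through 10, i.e. 11 levels counting the root), so the depth is the number of divisions: log_5(9765625) = 10

The recursion tree depth is log_5(9765625) = 10. At each level, the problem size is divided by 5, so it takes 10 divisions to reduce to a base case of size 1. The algorithm makes 5 recursive calls at each level.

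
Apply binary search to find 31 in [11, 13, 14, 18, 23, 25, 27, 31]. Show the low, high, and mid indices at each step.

Binary search for 31 in [11, 13, 14, 18, 23, 25, 27, 31]:

lo=0, hi=7, mid=3, arr[mid]=18 -> 18 < 31, search right half
lo=4, hi=7, mid=5, arr[mid]=25 -> 25 < 31, search right half
lo=6, hi=7, mid=6, arr[mid]=27 -> 27 < 31, search right half
lo=7, hi=7, mid=7, arr[mid]=31 -> Found target at index 7!

Binary search finds 31 at index 7 after 4 comparisons. The search repeatedly halves the search space by comparing with the middle element.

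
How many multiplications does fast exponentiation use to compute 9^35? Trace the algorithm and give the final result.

Computing 9^35 by squaring (build up from 9^1; each line after the first costs one multiplication):

9^1 = 9
9^2 = (9^1)^2 = 9^2 = 81
9^4 = (9^2)^2 = 81^2 = 6561
9^8 = (9^4)^2 = 6561^2 = 43046721
9^16 = (9^8)^2 = 43046721^2 = 1853020188851841
9^17 = 9 * 9^16 = 9 * 1853020188851841 = 16677181699666569
9^34 = (9^17)^2 = 16677181699666569^2 = 278128389443693511257285776231761
9^35 = 9 * 9^34 = 9 * 278128389443693511257285776231761 = 2503155504993241601315571986085849

Result: 2503155504993241601315571986085849
Multiplications needed: 7 (7 lines after 9^1)

9^35 = 2503155504993241601315571986085849. Using exponentiation by squaring, this requires 7 multiplications. The key idea: if the exponent is even, square the half-power; if odd, multiply by the base once.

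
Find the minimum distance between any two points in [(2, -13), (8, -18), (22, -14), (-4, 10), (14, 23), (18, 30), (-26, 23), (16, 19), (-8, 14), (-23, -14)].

Computing all pairwise distances among 10 points:

d((2, -13), (8, -18)) = 7.8102
d((2, -13), (22, -14)) = 20.025
d((2, -13), (-4, 10)) = 23.7697
d((2, -13), (14, 23)) = 37.9473
d((2, -13), (18, 30)) = 45.8803
d((2, -13), (-26, 23)) = 45.607
d((2, -13), (16, 19)) = 34.9285
d((2, -13), (-8, 14)) = 28.7924
d((2, -13), (-23, -14)) = 25.02
d((8, -18), (22, -14)) = 14.5602
d((8, -18), (-4, 10)) = 30.4631
d((8, -18), (14, 23)) = 41.4367
d((8, -18), (18, 30)) = 49.0306
d((8, -18), (-26, 23)) = 53.2635
d((8, -18), (16, 19)) = 37.855
d((8, -18), (-8, 14)) = 35.7771
d((8, -18), (-23, -14)) = 31.257
d((22, -14), (-4, 10)) = 35.3836
d((22, -14), (14, 23)) = 37.855
d((22, -14), (18, 30)) = 44.1814
d((22, -14), (-26, 23)) = 60.6053
d((22, -14), (16, 19)) = 33.541
d((22, -14), (-8, 14)) = 41.0366
d((22, -14), (-23, -14)) = 45.0
d((-4, 10), (14, 23)) = 22.2036
d((-4, 10), (18, 30)) = 29.7321
d((-4, 10), (-26, 23)) = 25.5539
d((-4, 10), (16, 19)) = 21.9317
d((-4, 10), (-8, 14)) = 5.6569
d((-4, 10), (-23, -14)) = 30.6105
d((14, 23), (18, 30)) = 8.0623
d((14, 23), (-26, 23)) = 40.0
d((14, 23), (16, 19)) = 4.4721 <-- minimum
d((14, 23), (-8, 14)) = 23.7697
d((14, 23), (-23, -14)) = 52.3259
d((18, 30), (-26, 23)) = 44.5533
d((18, 30), (16, 19)) = 11.1803
d((18, 30), (-8, 14)) = 30.5287
d((18, 30), (-23, -14)) = 60.1415
d((-26, 23), (16, 19)) = 42.19
d((-26, 23), (-8, 14)) = 20.1246
d((-26, 23), (-23, -14)) = 37.1214
d((16, 19), (-8, 14)) = 24.5153
d((16, 19), (-23, -14)) = 51.0882
d((-8, 14), (-23, -14)) = 31.7648

Closest pair: (14, 23) and (16, 19) with distance 4.4721

The closest pair is (14, 23) and (16, 19) with Euclidean distance 4.4721. For 10 points, brute-force pairwise comparison is shown above. For large n, the divide-and-conquer algorithm (sort by x, recurse on halves, check the dividing strip) achieves O(n log n).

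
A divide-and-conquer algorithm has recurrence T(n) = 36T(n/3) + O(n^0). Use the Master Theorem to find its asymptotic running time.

Master Theorem for T(n) = 36T(n/3) + O(n^0):

a = 36, b = 3, c = 0
log_b(a) = log_3(36) = 3.2619

Case 1: c = 0 < log_3(36) = 3.2619
T(n) = O(n^(log_3 36))

For T(n) = 36T(n/3) + O(n^0): log_3(36) = 3.2619. This is Case 1 of the Master Theorem (c < log_b(a), work dominated by leaves), giving O(n^(log_3 36)).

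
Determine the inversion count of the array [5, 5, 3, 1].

Finding inversions in [5, 5, 3, 1]:

(0, 2): arr[0]=5 > arr[2]=3
(0, 3): arr[0]=5 > arr[3]=1
(1, 2): arr[1]=5 > arr[2]=3
(1, 3): arr[1]=5 > arr[3]=1
(2, 3): arr[2]=3 > arr[3]=1

Total inversions: 5

The array has 5 inversion(s): (0,2), (0,3), (1,2), (1,3), (2,3). Each pair (i,j) satisfies i < j and arr[i] > arr[j].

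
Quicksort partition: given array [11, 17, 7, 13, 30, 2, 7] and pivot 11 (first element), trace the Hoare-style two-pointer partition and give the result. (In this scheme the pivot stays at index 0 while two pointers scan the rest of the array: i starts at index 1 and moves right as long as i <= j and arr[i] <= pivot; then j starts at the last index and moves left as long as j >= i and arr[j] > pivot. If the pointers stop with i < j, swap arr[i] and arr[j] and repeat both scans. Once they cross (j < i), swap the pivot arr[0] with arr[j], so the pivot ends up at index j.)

Hoare-style two-pointer partition with pivot = 11:

Initial array: [11, 17, 7, 13, 30, 2, 7]

Pointers start at i = 1, j = 6.
i stops at index 1 (arr[1]=17 > 11), j stops at index 6 (arr[6]=7 <= 11): swap arr[1] and arr[6], array becomes [11, 7, 7, 13, 30, 2, 17]
i stops at index 3 (arr[3]=13 > 11), j stops at index 5 (arr[5]=2 <= 11): swap arr[3] and arr[5], array becomes [11, 7, 7, 2, 30, 13, 17]
i ends at 4, j ends at 3: the pointers have crossed (j < i), so scanning stops.

Swap pivot arr[0] with arr[3] to place pivot at position 3: [2, 7, 7, 11, 30, 13, 17]
Pivot position: 3

After partitioning with pivot 11, the array becomes [2, 7, 7, 11, 30, 13, 17]. The pivot is placed at index 3. All elements to the left of the pivot are <= 11, and all elements to the right are > 11.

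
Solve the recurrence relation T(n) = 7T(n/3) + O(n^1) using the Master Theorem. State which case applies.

Master Theorem for T(n) = 7T(n/3) + O(n^1):

a = 7, b = 3, c = 1
log_b(a) = log_3(7) = 1.7712

Case 1: c = 1 < log_3(7) = 1.7712
T(n) = O(n^(log_3 7))

For T(n) = 7T(n/3) + O(n^1): log_3(7) = 1.7712. This is Case 1 of the Master Theorem (c < log_b(a), work dominated by leaves), giving O(n^(log_3 7)).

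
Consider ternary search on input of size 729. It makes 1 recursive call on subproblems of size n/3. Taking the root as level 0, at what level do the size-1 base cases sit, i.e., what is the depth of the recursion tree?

For divide and conquer with division factor 3:

Problem sizes at each level:
Level 0: 729
Level 1: 243
Level 2: 81
Level 3: 27
Level 4: 9
Level 5: 3
Level 6: 1

The root is level 0 and the size-1 base case is level 6 (the tree spans levels 0 through 6, i.e. 7 levels counting the root), so the depth is the number of divisions: log_3(729) = 6

The recursion tree depth is log_3(729) = 6. At each level, the problem size is divided by 3, so it takes 6 divisions to reduce to a base case of size 1. The algorithm makes 1 recursive call at each level.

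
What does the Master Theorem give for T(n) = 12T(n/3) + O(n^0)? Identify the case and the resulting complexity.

Master Theorem for T(n) = 12T(n/3) + O(n^0):

a = 12, b = 3, c = 0
log_b(a) = log_3(12) = 2.2619

Case 1: c = 0 < log_3(12) = 2.2619
T(n) = O(n^(log_3 12))

For T(n) = 12T(n/3) + O(n^0): log_3(12) = 2.2619. This is Case 1 of the Master Theorem (c < log_b(a), work dominated by leaves), giving O(n^(log_3 12)).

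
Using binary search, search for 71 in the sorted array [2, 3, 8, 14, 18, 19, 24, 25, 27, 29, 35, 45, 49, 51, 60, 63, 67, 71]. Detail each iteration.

Binary search for 71 in [2, 3, 8, 14, 18, 19, 24, 25, 27, 29, 35, 45, 49, 51, 60, 63, 67, 71]:

lo=0, hi=17, mid=8, arr[mid]=27 -> 27 < 71, search right half
lo=9, hi=17, mid=13, arr[mid]=51 -> 51 < 71, search right half
lo=14, hi=17, mid=15, arr[mid]=63 -> 63 < 71, search right half
lo=16, hi=17, mid=16, arr[mid]=67 -> 67 < 71, search right half
lo=17, hi=17, mid=17, arr[mid]=71 -> Found target at index 17!

Binary search finds 71 at index 17 after 5 comparisons. The search repeatedly halves the search space by comparing with the middle element.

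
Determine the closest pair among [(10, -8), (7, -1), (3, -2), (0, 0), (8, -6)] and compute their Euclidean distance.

Computing all pairwise distances among 5 points:

d((10, -8), (7, -1)) = 7.6158
d((10, -8), (3, -2)) = 9.2195
d((10, -8), (0, 0)) = 12.8062
d((10, -8), (8, -6)) = 2.8284 <-- minimum
d((7, -1), (3, -2)) = 4.1231
d((7, -1), (0, 0)) = 7.0711
d((7, -1), (8, -6)) = 5.099
d((3, -2), (0, 0)) = 3.6056
d((3, -2), (8, -6)) = 6.4031
d((0, 0), (8, -6)) = 10.0

Closest pair: (10, -8) and (8, -6) with distance 2.8284

The closest pair is (10, -8) and (8, -6) with Euclidean distance 2.8284. For 5 points, brute-force pairwise comparison is shown above. For large n, the divide-and-conquer algorithm (sort by x, recurse on halves, check the dividing strip) achieves O(n log n).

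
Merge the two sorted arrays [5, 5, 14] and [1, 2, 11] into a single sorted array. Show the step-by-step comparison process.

Merging process:

Compare 5 vs 1: take 1 from right. Merged: [1]
Compare 5 vs 2: take 2 from right. Merged: [1, 2]
Compare 5 vs 11: take 5 from left. Merged: [1, 2, 5]
Compare 5 vs 11: take 5 from left. Merged: [1, 2, 5, 5]
Compare 14 vs 11: take 11 from right. Merged: [1, 2, 5, 5, 11]
Append remaining from left: [14]. Merged: [1, 2, 5, 5, 11, 14]

Final merged array: [1, 2, 5, 5, 11, 14]
Total comparisons: 5

The merged array is [1, 2, 5, 5, 11, 14], requiring 5 comparisons. The merge step runs in O(n) time where n is the total number of elements.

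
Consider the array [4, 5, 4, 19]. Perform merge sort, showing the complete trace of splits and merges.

Merge sort trace:

Split: [4, 5, 4, 19] -> [4, 5] and [4, 19]
  Split: [4, 5] -> [4] and [5]
  Merge: [4] + [5] -> [4, 5]
  Split: [4, 19] -> [4] and [19]
  Merge: [4] + [19] -> [4, 19]
Merge: [4, 5] + [4, 19] -> [4, 4, 5, 19]

Final sorted array: [4, 4, 5, 19]

The merge sort proceeds by recursively splitting the array and merging sorted halves.
After all merges, the sorted array is [4, 4, 5, 19].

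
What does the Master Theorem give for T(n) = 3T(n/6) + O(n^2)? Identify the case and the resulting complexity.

Master Theorem for T(n) = 3T(n/6) + O(n^2):

a = 3, b = 6, c = 2
log_b(a) = log_6(3) = 0.6131

Case 3: c = 2 > log_6(3) = 0.6131
T(n) = O(n^2) = O(n^2)

For T(n) = 3T(n/6) + O(n^2): log_6(3) = 0.6131. This is Case 3 of the Master Theorem (c > log_b(a), work dominated by root), giving O(n^2).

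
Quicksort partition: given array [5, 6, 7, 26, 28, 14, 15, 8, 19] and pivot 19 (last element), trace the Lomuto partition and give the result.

Lomuto partition with pivot = 19:

Initial array: [5, 6, 7, 26, 28, 14, 15, 8, 19]

arr[0]=5 <= 19: swap with position 0, array becomes [5, 6, 7, 26, 28, 14, 15, 8, 19]
arr[1]=6 <= 19: swap with position 1, array becomes [5, 6, 7, 26, 28, 14, 15, 8, 19]
arr[2]=7 <= 19: swap with position 2, array becomes [5, 6, 7, 26, 28, 14, 15, 8, 19]
arr[3]=26 > 19: no swap
arr[4]=28 > 19: no swap
arr[5]=14 <= 19: swap with position 3, array becomes [5, 6, 7, 14, 28, 26, 15, 8, 19]
arr[6]=15 <= 19: swap with position 4, array becomes [5, 6, 7, 14, 15, 26, 28, 8, 19]
arr[7]=8 <= 19: swap with position 5, array becomes [5, 6, 7, 14, 15, 8, 28, 26, 19]

Place pivot at position 6: [5, 6, 7, 14, 15, 8, 19, 26, 28]
Pivot position: 6

After partitioning with pivot 19, the array becomes [5, 6, 7, 14, 15, 8, 19, 26, 28]. The pivot is placed at index 6. All elements to the left of the pivot are <= 19, and all elements to the right are > 19.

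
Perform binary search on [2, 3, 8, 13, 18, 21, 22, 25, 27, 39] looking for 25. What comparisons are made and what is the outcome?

Binary search for 25 in [2, 3, 8, 13, 18, 21, 22, 25, 27, 39]:

lo=0, hi=9, mid=4, arr[mid]=18 -> 18 < 25, search right half
lo=5, hi=9, mid=7, arr[mid]=25 -> Found target at index 7!

Binary search finds 25 at index 7 after 2 comparisons. The search repeatedly halves the search space by comparing with the middle element.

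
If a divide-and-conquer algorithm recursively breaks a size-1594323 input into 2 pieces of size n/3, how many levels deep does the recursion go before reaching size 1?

For divide and conquer with division factor 3:

Problem sizes at each level:
Level 0: 1594323
Level 1: 531441
Level 2: 177147
Level 3: 59049
Level 4: 19683
Level 5: 6561
Level 6: 2187
Level 7: 729
Level 8: 243
Level 9: 81
Level 10: 27
Level 11: 9
Level 12: 3
Level 13: 1

The root is level 0 and the size-1 base case is level 13 (the tree spans levels 0 through 13, i.e. 14 levels counting the root), so the depth is the number of divisions: log_3(1594323) = 13

The recursion tree depth is log_3(1594323) = 13. At each level, the problem size is divided by 3, so it takes 13 divisions to reduce to a base case of size 1. The algorithm makes 2 recursive calls at each level.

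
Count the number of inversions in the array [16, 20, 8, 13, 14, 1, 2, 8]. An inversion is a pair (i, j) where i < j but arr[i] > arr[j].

Finding inversions in [16, 20, 8, 13, 14, 1, 2, 8]:

(0, 2): arr[0]=16 > arr[2]=8
(0, 3): arr[0]=16 > arr[3]=13
(0, 4): arr[0]=16 > arr[4]=14
(0, 5): arr[0]=16 > arr[5]=1
(0, 6): arr[0]=16 > arr[6]=2
(0, 7): arr[0]=16 > arr[7]=8
(1, 2): arr[1]=20 > arr[2]=8
(1, 3): arr[1]=20 > arr[3]=13
(1, 4): arr[1]=20 > arr[4]=14
(1, 5): arr[1]=20 > arr[5]=1
(1, 6): arr[1]=20 > arr[6]=2
(1, 7): arr[1]=20 > arr[7]=8
(2, 5): arr[2]=8 > arr[5]=1
(2, 6): arr[2]=8 > arr[6]=2
(3, 5): arr[3]=13 > arr[5]=1
(3, 6): arr[3]=13 > arr[6]=2
(3, 7): arr[3]=13 > arr[7]=8
(4, 5): arr[4]=14 > arr[5]=1
(4, 6): arr[4]=14 > arr[6]=2
(4, 7): arr[4]=14 > arr[7]=8

Total inversions: 20

The array has 20 inversion(s): (0,2), (0,3), (0,4), (0,5), (0,6), (0,7), (1,2), (1,3), (1,4), (1,5), (1,6), (1,7), (2,5), (2,6), (3,5), (3,6), (3,7), (4,5), (4,6), (4,7). Each pair (i,j) satisfies i < j and arr[i] > arr[j].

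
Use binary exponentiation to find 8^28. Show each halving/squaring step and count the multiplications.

Computing 8^28 by squaring (build up from 8^1; each line after the first costs one multiplication):

8^1 = 8
8^2 = (8^1)^2 = 8^2 = 64
8^3 = 8 * 8^2 = 8 * 64 = 512
8^6 = (8^3)^2 = 512^2 = 262144
8^7 = 8 * 8^6 = 8 * 262144 = 2097152
8^14 = (8^7)^2 = 2097152^2 = 4398046511104
8^28 = (8^14)^2 = 4398046511104^2 = 19342813113834066795298816

Result: 19342813113834066795298816
Multiplications needed: 6 (6 lines after 8^1)

8^28 = 19342813113834066795298816. Using exponentiation by squaring, this requires 6 multiplications. The key idea: if the exponent is even, square the half-power; if odd, multiply by the base once.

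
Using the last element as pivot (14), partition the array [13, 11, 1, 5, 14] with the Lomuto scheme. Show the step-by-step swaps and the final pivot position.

Lomuto partition with pivot = 14:

Initial array: [13, 11, 1, 5, 14]

arr[0]=13 <= 14: swap with position 0, array becomes [13, 11, 1, 5, 14]
arr[1]=11 <= 14: swap with position 1, array becomes [13, 11, 1, 5, 14]
arr[2]=1 <= 14: swap with position 2, array becomes [13, 11, 1, 5, 14]
arr[3]=5 <= 14: swap with position 3, array becomes [13, 11, 1, 5, 14]

Place pivot at position 4: [13, 11, 1, 5, 14]
Pivot position: 4

After partitioning with pivot 14, the array becomes [13, 11, 1, 5, 14]. The pivot is placed at index 4. All elements to the left of the pivot are <= 14, and all elements to the right are > 14.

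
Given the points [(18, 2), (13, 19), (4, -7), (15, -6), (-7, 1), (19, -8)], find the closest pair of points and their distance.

Computing all pairwise distances among 6 points:

d((18, 2), (13, 19)) = 17.72
d((18, 2), (4, -7)) = 16.6433
d((18, 2), (15, -6)) = 8.544
d((18, 2), (-7, 1)) = 25.02
d((18, 2), (19, -8)) = 10.0499
d((13, 19), (4, -7)) = 27.5136
d((13, 19), (15, -6)) = 25.0799
d((13, 19), (-7, 1)) = 26.9072
d((13, 19), (19, -8)) = 27.6586
d((4, -7), (15, -6)) = 11.0454
d((4, -7), (-7, 1)) = 13.6015
d((4, -7), (19, -8)) = 15.0333
d((15, -6), (-7, 1)) = 23.0868
d((15, -6), (19, -8)) = 4.4721 <-- minimum
d((-7, 1), (19, -8)) = 27.5136

Closest pair: (15, -6) and (19, -8) with distance 4.4721

The closest pair is (15, -6) and (19, -8) with Euclidean distance 4.4721. For 6 points, brute-force pairwise comparison is shown above. For large n, the divide-and-conquer algorithm (sort by x, recurse on halves, check the dividing strip) achieves O(n log n).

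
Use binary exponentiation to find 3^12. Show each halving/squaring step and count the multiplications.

Computing 3^12 by squaring (build up from 3^1; each line after the first costs one multiplication):

3^1 = 3
3^2 = (3^1)^2 = 3^2 = 9
3^3 = 3 * 3^2 = 3 * 9 = 27
3^6 = (3^3)^2 = 27^2 = 729
3^12 = (3^6)^2 = 729^2 = 531441

Result: 531441
Multiplications needed: 4 (4 lines after 3^1)

3^12 = 531441. Using exponentiation by squaring, this requires 4 multiplications. The key idea: if the exponent is even, square the half-power; if odd, multiply by the base once.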